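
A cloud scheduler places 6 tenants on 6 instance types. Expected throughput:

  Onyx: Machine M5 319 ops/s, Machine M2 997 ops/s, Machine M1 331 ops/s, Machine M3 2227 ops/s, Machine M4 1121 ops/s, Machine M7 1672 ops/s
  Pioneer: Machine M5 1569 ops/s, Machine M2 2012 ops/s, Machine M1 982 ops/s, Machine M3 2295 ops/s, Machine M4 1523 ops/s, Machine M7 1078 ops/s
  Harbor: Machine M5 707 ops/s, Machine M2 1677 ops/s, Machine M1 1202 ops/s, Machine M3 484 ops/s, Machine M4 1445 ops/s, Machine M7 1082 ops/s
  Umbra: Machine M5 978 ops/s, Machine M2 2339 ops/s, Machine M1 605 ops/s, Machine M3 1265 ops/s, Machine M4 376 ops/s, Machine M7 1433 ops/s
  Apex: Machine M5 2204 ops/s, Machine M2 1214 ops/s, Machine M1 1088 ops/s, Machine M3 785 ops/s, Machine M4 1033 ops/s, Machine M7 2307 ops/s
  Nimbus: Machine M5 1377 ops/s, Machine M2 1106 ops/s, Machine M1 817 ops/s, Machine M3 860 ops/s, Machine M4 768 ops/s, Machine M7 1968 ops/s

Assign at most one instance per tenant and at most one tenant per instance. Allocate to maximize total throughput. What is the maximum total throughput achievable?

Maximum total: 11463 ops/s

Treat this as an assignment problem: match each tenant to one instance.
Optimal: Onyx→Machine M3 (2227 ops/s), Pioneer→Machine M4 (1523 ops/s), Harbor→Machine M1 (1202 ops/s), Umbra→Machine M2 (2339 ops/s), Apex→Machine M5 (2204 ops/s), Nimbus→Machine M7 (1968 ops/s) — total 2227+1523+1202+2339+2204+1968 = 11463 ops/s.
Column-greedy (each instance in turn goes to its best remaining tenant) gives 11129 ops/s, worse by 334.
No other one-to-one assignment exceeds 11463 ops/s.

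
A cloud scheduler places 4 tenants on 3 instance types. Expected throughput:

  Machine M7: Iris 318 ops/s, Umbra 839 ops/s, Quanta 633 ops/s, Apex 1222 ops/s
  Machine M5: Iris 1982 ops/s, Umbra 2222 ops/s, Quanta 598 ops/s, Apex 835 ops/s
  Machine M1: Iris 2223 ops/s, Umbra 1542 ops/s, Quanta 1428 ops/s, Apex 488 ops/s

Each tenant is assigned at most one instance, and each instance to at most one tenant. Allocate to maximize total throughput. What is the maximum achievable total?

Optimal: Apex→Machine M7 (1222 ops/s), Umbra→Machine M5 (2222 ops/s), Iris→Machine M1 (2223 ops/s) — total 1222+2222+2223 = 5667 ops/s.
Row-greedy (each tenant in turn takes its best remaining instance) gives 5078 ops/s, worse by 589.
Swapping Umbra↔Apex (Umbra→Machine M7 839 ops/s, Apex→Machine M5 835 ops/s) loses 1770.
No other one-to-one assignment exceeds 5667 ops/s.

Maximum total: 5667 ops/s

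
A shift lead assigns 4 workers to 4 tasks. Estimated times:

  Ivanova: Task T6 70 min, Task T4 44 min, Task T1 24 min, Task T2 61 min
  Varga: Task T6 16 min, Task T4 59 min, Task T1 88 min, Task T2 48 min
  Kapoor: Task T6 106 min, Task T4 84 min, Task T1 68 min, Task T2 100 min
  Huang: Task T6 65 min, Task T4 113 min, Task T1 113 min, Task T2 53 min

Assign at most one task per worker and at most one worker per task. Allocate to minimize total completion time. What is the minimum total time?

Treat this as an assignment problem: match each worker to one task.
Optimal: Ivanova→Task T1 (24 min), Varga→Task T6 (16 min), Kapoor→Task T4 (84 min), Huang→Task T2 (53 min) — total 24+16+84+53 = 177 min.
Column-greedy (each task in turn goes to its cheapest remaining worker) gives 181 min, worse by 4.

Min total: 177 min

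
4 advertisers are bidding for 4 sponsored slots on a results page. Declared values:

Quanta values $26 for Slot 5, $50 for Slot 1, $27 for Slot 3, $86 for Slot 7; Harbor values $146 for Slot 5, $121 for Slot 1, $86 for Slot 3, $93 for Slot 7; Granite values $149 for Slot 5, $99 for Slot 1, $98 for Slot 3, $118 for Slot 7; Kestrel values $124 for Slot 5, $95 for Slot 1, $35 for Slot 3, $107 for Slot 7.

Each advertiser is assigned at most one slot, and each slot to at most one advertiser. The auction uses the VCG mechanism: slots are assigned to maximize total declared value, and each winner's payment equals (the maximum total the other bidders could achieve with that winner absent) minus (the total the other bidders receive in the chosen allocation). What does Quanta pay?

Quanta pays $34.

Efficient allocation: Quanta→Slot 7 ($86), Harbor→Slot 1 ($121), Granite→Slot 3 ($98), Kestrel→Slot 5 ($124); total welfare W = $429.
Quanta receives Slot 7 at value $86, so the others get W − 86 = $343.
Without Quanta: best allocation of the remaining 3 bidders over all 4 slots is Harbor→Slot 1 ($121), Granite→Slot 5 ($149), Kestrel→Slot 7 ($107), total $377.
VCG payment = (others' best without Quanta) − (others' welfare with Quanta) = 377 − 343 = $34.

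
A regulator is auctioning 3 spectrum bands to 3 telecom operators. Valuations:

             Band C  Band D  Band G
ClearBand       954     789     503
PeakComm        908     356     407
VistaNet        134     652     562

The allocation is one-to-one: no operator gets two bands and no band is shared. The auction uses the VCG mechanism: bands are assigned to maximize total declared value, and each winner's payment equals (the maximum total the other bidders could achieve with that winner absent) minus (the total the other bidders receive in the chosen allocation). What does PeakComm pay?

PeakComm pays $255M.

Efficient allocation: ClearBand→Band D ($789M), PeakComm→Band C ($908M), VistaNet→Band G ($562M); total welfare W = $2259M.
PeakComm receives Band C at value $908M, so the others get W − 908 = $1351M.
Without PeakComm: best allocation of the remaining 2 bidders over all 3 bands is ClearBand→Band C ($954M), VistaNet→Band D ($652M), total $1606M.
VCG payment = (others' best without PeakComm) − (others' welfare with PeakComm) = 1606 − 1351 = $255M.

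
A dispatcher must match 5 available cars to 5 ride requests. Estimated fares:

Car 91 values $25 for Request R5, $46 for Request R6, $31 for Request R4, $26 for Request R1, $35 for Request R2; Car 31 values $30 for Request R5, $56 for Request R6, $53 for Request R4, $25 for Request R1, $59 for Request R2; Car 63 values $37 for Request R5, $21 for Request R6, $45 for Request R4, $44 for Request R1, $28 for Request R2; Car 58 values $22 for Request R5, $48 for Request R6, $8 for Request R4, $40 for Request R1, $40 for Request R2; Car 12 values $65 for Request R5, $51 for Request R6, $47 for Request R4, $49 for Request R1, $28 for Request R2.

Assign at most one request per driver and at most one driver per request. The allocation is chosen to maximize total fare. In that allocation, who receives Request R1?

Optimal: Car 91→Request R6 ($46), Car 31→Request R2 ($59), Car 63→Request R4 ($45), Car 58→Request R1 ($40), Car 12→Request R5 ($65) — total 46+59+45+40+65 = $255.
Max-entry greedy (repeatedly take the single best remaining cell) gives $243, worse by 12.
Next-best assignment: Car 91→Request R6, Car 31→Request R4, Car 63→Request R1, Car 58→Request R2, Car 12→Request R5 = $248.
Car 58's own top request is Request R6 ($48), but forcing Car 58→Request R6 and reassigning the rest optimally gives only $247 — worse by 8.

Car 58 receives Request R1.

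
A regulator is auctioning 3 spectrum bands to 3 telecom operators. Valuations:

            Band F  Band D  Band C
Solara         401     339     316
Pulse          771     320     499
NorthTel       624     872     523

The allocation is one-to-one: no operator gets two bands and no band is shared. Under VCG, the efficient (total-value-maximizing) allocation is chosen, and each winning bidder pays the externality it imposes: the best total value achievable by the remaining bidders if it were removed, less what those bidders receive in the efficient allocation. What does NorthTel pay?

Efficient allocation: Solara→Band C ($316M), Pulse→Band F ($771M), NorthTel→Band D ($872M); total welfare W = $1959M.
NorthTel receives Band D at value $872M, so the others get W − 872 = $1087M.
Without NorthTel: best allocation of the remaining 2 bidders over all 3 bands is Solara→Band D ($339M), Pulse→Band F ($771M), total $1110M.
VCG payment = (others' best without NorthTel) − (others' welfare with NorthTel) = 1110 − 1087 = $23M.

NorthTel pays $23M.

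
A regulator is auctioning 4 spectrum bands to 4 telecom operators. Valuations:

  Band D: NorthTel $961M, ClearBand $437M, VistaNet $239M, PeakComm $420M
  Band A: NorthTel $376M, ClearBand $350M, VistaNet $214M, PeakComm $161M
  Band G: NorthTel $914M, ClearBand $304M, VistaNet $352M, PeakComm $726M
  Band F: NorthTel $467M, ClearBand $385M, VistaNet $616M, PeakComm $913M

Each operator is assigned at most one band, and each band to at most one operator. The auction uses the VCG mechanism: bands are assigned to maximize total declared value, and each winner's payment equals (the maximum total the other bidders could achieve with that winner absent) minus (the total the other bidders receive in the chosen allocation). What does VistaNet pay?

VistaNet pays $227M.

Efficient allocation: NorthTel→Band D ($961M), ClearBand→Band A ($350M), VistaNet→Band F ($616M), PeakComm→Band G ($726M); total welfare W = $2653M.
VistaNet receives Band F at value $616M, so the others get W − 616 = $2037M.
Without VistaNet: best allocation of the remaining 3 bidders over all 4 bands is NorthTel→Band G ($914M), ClearBand→Band D ($437M), PeakComm→Band F ($913M), total $2264M.
VCG payment = (others' best without VistaNet) − (others' welfare with VistaNet) = 2264 − 2037 = $227M.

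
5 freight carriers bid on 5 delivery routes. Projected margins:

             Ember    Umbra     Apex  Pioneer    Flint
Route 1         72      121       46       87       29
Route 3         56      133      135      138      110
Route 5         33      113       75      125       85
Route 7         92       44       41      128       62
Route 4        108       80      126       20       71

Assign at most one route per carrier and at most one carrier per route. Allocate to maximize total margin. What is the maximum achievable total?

Max total: $577k

This is a one-to-one assignment (maximum-weight bipartite matching).
Optimal: Ember→Route 4 ($108k), Umbra→Route 1 ($121k), Apex→Route 3 ($135k), Pioneer→Route 7 ($128k), Flint→Route 5 ($85k) — total 108+121+135+128+85 = $577k.
Column-greedy (each route in turn goes to its best remaining carrier) gives $562k, worse by 15.
Next-best assignment: Ember→Route 7, Umbra→Route 1, Apex→Route 4, Pioneer→Route 5, Flint→Route 3 = $574k.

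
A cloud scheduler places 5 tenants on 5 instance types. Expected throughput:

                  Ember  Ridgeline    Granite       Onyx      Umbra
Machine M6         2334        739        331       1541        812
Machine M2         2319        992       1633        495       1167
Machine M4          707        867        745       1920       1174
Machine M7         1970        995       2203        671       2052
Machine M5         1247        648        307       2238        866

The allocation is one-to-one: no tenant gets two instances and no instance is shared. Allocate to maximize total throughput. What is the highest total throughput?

Maximum total: 9124 ops/s

Optimal: Ember→Machine M6 (2334 ops/s), Ridgeline→Machine M4 (867 ops/s), Granite→Machine M2 (1633 ops/s), Onyx→Machine M5 (2238 ops/s), Umbra→Machine M7 (2052 ops/s) — total 2334+867+1633+2238+2052 = 9124 ops/s.
Max-entry greedy (repeatedly take the single best remaining cell) gives 8941 ops/s, worse by 183.
Next-best assignment: Ember→Machine M6, Ridgeline→Machine M2, Granite→Machine M7, Onyx→Machine M5, Umbra→Machine M4 = 8941 ops/s.
Every other assignment is strictly worse.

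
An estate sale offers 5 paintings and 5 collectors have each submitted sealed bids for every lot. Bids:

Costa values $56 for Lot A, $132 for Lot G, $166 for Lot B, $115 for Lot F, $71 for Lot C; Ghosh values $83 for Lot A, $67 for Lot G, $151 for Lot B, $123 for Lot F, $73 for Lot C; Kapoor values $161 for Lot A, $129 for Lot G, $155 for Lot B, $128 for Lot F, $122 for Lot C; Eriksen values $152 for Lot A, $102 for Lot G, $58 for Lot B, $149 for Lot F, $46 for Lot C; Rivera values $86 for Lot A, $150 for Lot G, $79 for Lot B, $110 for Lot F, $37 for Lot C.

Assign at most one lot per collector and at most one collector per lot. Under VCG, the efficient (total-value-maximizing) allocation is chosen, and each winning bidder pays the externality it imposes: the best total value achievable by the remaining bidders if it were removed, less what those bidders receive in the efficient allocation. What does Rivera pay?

Efficient allocation: Costa→Lot B ($166), Ghosh→Lot F ($123), Kapoor→Lot C ($122), Eriksen→Lot A ($152), Rivera→Lot G ($150); total welfare W = $713.
Rivera receives Lot G at value $150, so the others get W − 150 = $563.
Without Rivera: best allocation of the remaining 4 bidders over all 5 lots is Costa→Lot G ($132), Ghosh→Lot B ($151), Kapoor→Lot A ($161), Eriksen→Lot F ($149), total $593.
VCG payment = (others' best without Rivera) − (others' welfare with Rivera) = 593 − 563 = $30.

Rivera pays $30.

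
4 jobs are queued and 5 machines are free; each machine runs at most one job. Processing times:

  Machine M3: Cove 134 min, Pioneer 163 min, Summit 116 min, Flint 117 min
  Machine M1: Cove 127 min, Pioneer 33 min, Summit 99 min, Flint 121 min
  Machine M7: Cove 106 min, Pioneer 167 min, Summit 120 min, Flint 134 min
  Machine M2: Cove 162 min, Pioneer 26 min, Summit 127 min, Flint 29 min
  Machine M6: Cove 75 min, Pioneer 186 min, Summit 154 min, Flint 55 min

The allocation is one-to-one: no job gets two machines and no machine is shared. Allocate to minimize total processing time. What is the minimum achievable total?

This is the linear assignment problem.
Optimal: Cove→Machine M6 (75 min), Pioneer→Machine M1 (33 min), Summit→Machine M3 (116 min), Flint→Machine M2 (29 min) — total 75+33+116+29 = 253 min.
Next-best assignment: Cove→Machine M6, Pioneer→Machine M1, Summit→Machine M7, Flint→Machine M2 = 257 min.

Minimum total: 253 min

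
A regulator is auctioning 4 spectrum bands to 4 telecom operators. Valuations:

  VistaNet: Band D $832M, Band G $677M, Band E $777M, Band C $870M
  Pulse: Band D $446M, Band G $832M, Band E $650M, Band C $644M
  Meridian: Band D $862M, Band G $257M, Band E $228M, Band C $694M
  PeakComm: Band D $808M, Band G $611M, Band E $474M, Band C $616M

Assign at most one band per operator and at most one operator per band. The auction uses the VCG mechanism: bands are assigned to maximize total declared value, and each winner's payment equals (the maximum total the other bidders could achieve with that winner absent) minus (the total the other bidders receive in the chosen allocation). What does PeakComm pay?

Efficient allocation: VistaNet→Band E ($777M), Pulse→Band G ($832M), Meridian→Band C ($694M), PeakComm→Band D ($808M); total welfare W = $3111M.
PeakComm receives Band D at value $808M, so the others get W − 808 = $2303M.
Without PeakComm: best allocation of the remaining 3 bidders over all 4 bands is VistaNet→Band C ($870M), Pulse→Band G ($832M), Meridian→Band D ($862M), total $2564M.
VCG payment = (others' best without PeakComm) − (others' welfare with PeakComm) = 2564 − 2303 = $261M.

PeakComm pays $261M.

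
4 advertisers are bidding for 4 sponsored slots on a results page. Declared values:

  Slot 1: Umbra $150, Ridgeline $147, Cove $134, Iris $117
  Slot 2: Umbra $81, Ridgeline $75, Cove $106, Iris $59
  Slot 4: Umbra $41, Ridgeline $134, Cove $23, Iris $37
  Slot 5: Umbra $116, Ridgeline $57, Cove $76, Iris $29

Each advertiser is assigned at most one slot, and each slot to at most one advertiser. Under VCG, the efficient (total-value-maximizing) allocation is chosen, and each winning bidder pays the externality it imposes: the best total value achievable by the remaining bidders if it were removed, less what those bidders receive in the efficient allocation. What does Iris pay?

Iris pays $34.

Efficient allocation: Umbra→Slot 5 ($116), Ridgeline→Slot 4 ($134), Cove→Slot 2 ($106), Iris→Slot 1 ($117); total welfare W = $473.
Iris receives Slot 1 at value $117, so the others get W − 117 = $356.
Without Iris: best allocation of the remaining 3 bidders over all 4 slots is Umbra→Slot 1 ($150), Ridgeline→Slot 4 ($134), Cove→Slot 2 ($106), total $390.
VCG payment = (others' best without Iris) − (others' welfare with Iris) = 390 − 356 = $34.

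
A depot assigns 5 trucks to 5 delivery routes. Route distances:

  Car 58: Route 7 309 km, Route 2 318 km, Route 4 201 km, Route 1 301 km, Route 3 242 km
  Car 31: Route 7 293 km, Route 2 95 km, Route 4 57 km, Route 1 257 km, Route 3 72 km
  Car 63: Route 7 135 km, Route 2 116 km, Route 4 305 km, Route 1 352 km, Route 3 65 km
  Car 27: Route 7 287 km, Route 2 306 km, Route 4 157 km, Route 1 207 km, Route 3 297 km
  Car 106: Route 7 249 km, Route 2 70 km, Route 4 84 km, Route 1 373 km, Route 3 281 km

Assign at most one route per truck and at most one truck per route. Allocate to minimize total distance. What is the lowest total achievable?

Optimal: Car 58→Route 4 (201 km), Car 31→Route 3 (72 km), Car 63→Route 7 (135 km), Car 27→Route 1 (207 km), Car 106→Route 2 (70 km) — total 201+72+135+207+70 = 685 km.
Min-entry greedy (repeatedly take the single cheapest remaining cell) gives 708 km, worse by 23.
Next-best assignment: Car 58→Route 7, Car 31→Route 4, Car 63→Route 3, Car 27→Route 1, Car 106→Route 2 = 708 km.

Min total: 685 km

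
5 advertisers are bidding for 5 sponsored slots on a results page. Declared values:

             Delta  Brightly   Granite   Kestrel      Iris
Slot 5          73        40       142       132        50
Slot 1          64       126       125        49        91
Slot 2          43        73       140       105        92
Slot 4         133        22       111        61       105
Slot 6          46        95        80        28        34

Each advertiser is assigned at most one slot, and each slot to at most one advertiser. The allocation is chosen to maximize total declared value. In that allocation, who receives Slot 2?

Optimal: Delta→Slot 4 ($133), Brightly→Slot 6 ($95), Granite→Slot 2 ($140), Kestrel→Slot 5 ($132), Iris→Slot 1 ($91) — total 133+95+140+132+91 = $591.
Row-greedy (each advertiser in turn takes its best remaining slot) gives $540, worse by 51.
Next-best assignment: Delta→Slot 4, Brightly→Slot 6, Granite→Slot 1, Kestrel→Slot 5, Iris→Slot 2 = $577.
Swapping Kestrel↔Iris (Kestrel→Slot 1 $49, Iris→Slot 5 $50) loses 124.
Checked against all permutations: $591 is optimal.
Granite's own top slot is Slot 5 ($142), but forcing Granite→Slot 5 and reassigning the rest optimally gives only $566 — worse by 25.

Granite receives Slot 2.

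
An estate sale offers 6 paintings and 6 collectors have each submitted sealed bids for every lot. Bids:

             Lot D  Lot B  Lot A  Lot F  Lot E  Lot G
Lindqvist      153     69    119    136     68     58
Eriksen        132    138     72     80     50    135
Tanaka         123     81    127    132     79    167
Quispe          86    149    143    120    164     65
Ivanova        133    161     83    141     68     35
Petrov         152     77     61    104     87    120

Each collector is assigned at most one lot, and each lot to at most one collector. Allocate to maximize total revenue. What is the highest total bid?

Maximum total: $881

Optimal: Lindqvist→Lot A ($119), Eriksen→Lot B ($138), Tanaka→Lot G ($167), Quispe→Lot E ($164), Ivanova→Lot F ($141), Petrov→Lot D ($152) — total 119+138+167+164+141+152 = $881.
Max-entry greedy (repeatedly take the single best remaining cell) gives $821, worse by 60.
Next-best assignment: Lindqvist→Lot F, Eriksen→Lot G, Tanaka→Lot A, Quispe→Lot E, Ivanova→Lot B, Petrov→Lot D = $875.
Swapping Lindqvist↔Tanaka (Lindqvist→Lot G $58, Tanaka→Lot A $127) loses 101.
Every other assignment is strictly worse.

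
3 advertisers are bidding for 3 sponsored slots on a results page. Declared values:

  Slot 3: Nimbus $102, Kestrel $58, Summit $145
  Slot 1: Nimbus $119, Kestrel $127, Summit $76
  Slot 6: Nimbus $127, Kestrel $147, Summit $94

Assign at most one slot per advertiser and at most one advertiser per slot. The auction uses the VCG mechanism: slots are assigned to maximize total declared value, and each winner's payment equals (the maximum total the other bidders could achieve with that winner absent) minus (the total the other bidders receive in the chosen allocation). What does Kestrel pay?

Efficient allocation: Nimbus→Slot 1 ($119), Kestrel→Slot 6 ($147), Summit→Slot 3 ($145); total welfare W = $411.
Kestrel receives Slot 6 at value $147, so the others get W − 147 = $264.
Without Kestrel: best allocation of the remaining 2 bidders over all 3 slots is Nimbus→Slot 6 ($127), Summit→Slot 3 ($145), total $272.
VCG payment = (others' best without Kestrel) − (others' welfare with Kestrel) = 272 − 264 = $8.

Kestrel pays $8.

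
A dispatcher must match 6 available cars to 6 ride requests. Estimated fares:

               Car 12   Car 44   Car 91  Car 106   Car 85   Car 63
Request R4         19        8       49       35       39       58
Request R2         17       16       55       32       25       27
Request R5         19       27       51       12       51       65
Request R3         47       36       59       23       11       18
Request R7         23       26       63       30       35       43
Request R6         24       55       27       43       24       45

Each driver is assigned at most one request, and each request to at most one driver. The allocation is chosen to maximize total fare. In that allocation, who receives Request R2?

Car 106 receives Request R2.

Optimal: Car 12→Request R3 ($47), Car 44→Request R6 ($55), Car 91→Request R7 ($63), Car 106→Request R2 ($32), Car 85→Request R5 ($51), Car 63→Request R4 ($58) — total 47+55+63+32+51+58 = $306.
Max-entry greedy (repeatedly take the single best remaining cell) gives $301, worse by 5.
Swapping Car 63↔Car 12 (Car 63→Request R3 $18, Car 12→Request R4 $19) loses 68.
Car 106's own top request is Request R6 ($43), but forcing Car 106→Request R6 and reassigning the rest optimally gives only $280 — worse by 26.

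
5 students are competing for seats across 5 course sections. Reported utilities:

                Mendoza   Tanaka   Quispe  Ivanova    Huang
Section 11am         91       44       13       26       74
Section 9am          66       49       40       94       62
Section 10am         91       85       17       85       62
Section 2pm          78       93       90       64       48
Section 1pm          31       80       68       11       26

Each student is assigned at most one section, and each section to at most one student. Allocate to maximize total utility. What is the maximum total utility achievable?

Optimal: Mendoza→Section 10am (91 points), Tanaka→Section 1pm (80 points), Quispe→Section 2pm (90 points), Ivanova→Section 9am (94 points), Huang→Section 11am (74 points) — total 91+80+90+94+74 = 429 points.
Row-greedy (each student in turn takes its best remaining section) gives 408 points, worse by 21.
Swapping Tanaka↔Mendoza (Tanaka→Section 10am 85 points, Mendoza→Section 1pm 31 points) loses 55.

Max total: 429 points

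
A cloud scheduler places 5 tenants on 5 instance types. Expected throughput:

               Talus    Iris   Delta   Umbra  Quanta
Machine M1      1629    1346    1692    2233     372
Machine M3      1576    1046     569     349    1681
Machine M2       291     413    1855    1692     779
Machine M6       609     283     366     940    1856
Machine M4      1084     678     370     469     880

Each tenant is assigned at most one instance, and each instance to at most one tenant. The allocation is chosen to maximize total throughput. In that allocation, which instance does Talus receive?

Talus receives Machine M3.

Optimal: Talus→Machine M3 (1576 ops/s), Iris→Machine M4 (678 ops/s), Delta→Machine M2 (1855 ops/s), Umbra→Machine M1 (2233 ops/s), Quanta→Machine M6 (1856 ops/s) — total 1576+678+1855+2233+1856 = 8198 ops/s.
Column-greedy (each instance in turn goes to its best remaining tenant) gives 7056 ops/s, worse by 1142.
Next-best assignment: Talus→Machine M4, Iris→Machine M3, Delta→Machine M2, Umbra→Machine M1, Quanta→Machine M6 = 8074 ops/s.
Swapping Quanta↔Talus (Quanta→Machine M3 1681 ops/s, Talus→Machine M6 609 ops/s) loses 1142.
Talus's own top instance is Machine M1 (1629 ops/s), but forcing Talus→Machine M1 and reassigning the rest optimally gives only 6855 ops/s — worse by 1343.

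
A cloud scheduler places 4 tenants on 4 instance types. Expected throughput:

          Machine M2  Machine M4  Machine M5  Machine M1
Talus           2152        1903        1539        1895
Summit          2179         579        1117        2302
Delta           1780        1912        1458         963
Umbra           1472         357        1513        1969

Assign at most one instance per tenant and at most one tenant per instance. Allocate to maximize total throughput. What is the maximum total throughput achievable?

This is the linear assignment problem.
Optimal: Talus→Machine M2 (2152 ops/s), Summit→Machine M1 (2302 ops/s), Delta→Machine M4 (1912 ops/s), Umbra→Machine M5 (1513 ops/s) — total 2152+2302+1912+1513 = 7879 ops/s.
Column-greedy (each instance in turn goes to its best remaining tenant) gives 7599 ops/s, worse by 280.
Next-best assignment: Talus→Machine M5, Summit→Machine M2, Delta→Machine M4, Umbra→Machine M1 = 7599 ops/s.
Checked against all permutations: 7879 ops/s is optimal.

Maximum total: 7879 ops/s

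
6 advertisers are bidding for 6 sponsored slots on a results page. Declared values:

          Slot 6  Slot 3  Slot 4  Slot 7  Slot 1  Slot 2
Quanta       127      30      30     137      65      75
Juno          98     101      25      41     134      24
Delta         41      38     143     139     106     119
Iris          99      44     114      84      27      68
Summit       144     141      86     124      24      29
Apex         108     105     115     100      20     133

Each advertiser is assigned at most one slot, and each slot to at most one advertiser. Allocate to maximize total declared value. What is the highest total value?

Treat this as an assignment problem: match each advertiser to one slot.
Optimal: Quanta→Slot 6 ($127), Juno→Slot 1 ($134), Delta→Slot 7 ($139), Iris→Slot 4 ($114), Summit→Slot 3 ($141), Apex→Slot 2 ($133) — total 127+134+139+114+141+133 = $788.
Column-greedy (each slot in turn goes to its best remaining advertiser) gives $731, worse by 57.
Next-best assignment: Quanta→Slot 7, Juno→Slot 1, Delta→Slot 4, Iris→Slot 6, Summit→Slot 3, Apex→Slot 2 = $787.
Every other assignment is strictly worse.

Maximum total: $788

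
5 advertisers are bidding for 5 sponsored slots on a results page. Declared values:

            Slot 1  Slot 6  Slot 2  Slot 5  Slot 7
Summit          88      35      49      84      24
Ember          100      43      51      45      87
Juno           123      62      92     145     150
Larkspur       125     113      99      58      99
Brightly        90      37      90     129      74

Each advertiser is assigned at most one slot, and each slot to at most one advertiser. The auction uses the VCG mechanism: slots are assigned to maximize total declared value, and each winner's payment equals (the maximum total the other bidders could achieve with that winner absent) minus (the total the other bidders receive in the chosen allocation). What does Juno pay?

Efficient allocation: Summit→Slot 2 ($49), Ember→Slot 1 ($100), Juno→Slot 7 ($150), Larkspur→Slot 6 ($113), Brightly→Slot 5 ($129); total welfare W = $541.
Juno receives Slot 7 at value $150, so the others get W − 150 = $391.
Without Juno: best allocation of the remaining 4 bidders over all 5 slots is Summit→Slot 1 ($88), Ember→Slot 7 ($87), Larkspur→Slot 6 ($113), Brightly→Slot 5 ($129), total $417.
VCG payment = (others' best without Juno) − (others' welfare with Juno) = 417 − 391 = $26.

Juno pays $26.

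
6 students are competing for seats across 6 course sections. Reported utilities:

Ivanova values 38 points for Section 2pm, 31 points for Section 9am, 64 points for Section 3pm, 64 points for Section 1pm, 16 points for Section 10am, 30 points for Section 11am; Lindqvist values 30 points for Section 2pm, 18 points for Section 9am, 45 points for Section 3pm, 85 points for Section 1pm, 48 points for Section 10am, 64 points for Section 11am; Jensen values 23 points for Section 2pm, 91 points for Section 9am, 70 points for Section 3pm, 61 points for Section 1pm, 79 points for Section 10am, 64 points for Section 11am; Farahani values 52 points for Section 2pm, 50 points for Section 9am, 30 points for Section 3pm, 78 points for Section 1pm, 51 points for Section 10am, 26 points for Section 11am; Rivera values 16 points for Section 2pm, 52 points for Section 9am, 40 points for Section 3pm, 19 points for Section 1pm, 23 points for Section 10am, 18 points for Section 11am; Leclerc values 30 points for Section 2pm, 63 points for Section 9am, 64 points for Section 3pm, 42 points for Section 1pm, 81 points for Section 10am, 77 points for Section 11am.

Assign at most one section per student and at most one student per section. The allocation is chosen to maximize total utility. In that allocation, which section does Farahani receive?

Optimal: Ivanova→Section 3pm (64 points), Lindqvist→Section 1pm (85 points), Jensen→Section 10am (79 points), Farahani→Section 2pm (52 points), Rivera→Section 9am (52 points), Leclerc→Section 11am (77 points) — total 64+85+79+52+52+77 = 409 points.
Next-best assignment: Ivanova→Section 3pm, Lindqvist→Section 1pm, Jensen→Section 11am, Farahani→Section 2pm, Rivera→Section 9am, Leclerc→Section 10am = 398 points.
Swapping Ivanova↔Jensen (Ivanova→Section 10am 16 points, Jensen→Section 3pm 70 points) loses 57.
No other one-to-one assignment exceeds 409 points.
Farahani's own top section is Section 1pm (78 points), but forcing Farahani→Section 1pm and reassigning the rest optimally gives only 394 points — worse by 15.

Farahani receives Section 2pm.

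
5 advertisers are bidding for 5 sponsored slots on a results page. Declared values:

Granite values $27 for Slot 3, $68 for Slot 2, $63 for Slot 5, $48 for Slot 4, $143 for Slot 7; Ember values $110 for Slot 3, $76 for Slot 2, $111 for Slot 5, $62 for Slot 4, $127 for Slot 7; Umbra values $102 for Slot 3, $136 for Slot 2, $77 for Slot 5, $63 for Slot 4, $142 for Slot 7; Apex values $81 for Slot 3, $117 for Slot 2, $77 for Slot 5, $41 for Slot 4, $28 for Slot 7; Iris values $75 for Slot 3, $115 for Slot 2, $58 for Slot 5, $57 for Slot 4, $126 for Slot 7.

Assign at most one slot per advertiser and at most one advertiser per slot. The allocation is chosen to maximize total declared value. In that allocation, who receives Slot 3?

This is the linear assignment problem.
Optimal: Granite→Slot 7 ($143), Ember→Slot 5 ($111), Umbra→Slot 3 ($102), Apex→Slot 2 ($117), Iris→Slot 4 ($57) — total 143+111+102+117+57 = $530.
Column-greedy (each slot in turn goes to its best remaining advertiser) gives $523, worse by 7.
Umbra's own top slot is Slot 7 ($142), but forcing Umbra→Slot 7 and reassigning the rest optimally gives only $497 — worse by 33.

Umbra receives Slot 3.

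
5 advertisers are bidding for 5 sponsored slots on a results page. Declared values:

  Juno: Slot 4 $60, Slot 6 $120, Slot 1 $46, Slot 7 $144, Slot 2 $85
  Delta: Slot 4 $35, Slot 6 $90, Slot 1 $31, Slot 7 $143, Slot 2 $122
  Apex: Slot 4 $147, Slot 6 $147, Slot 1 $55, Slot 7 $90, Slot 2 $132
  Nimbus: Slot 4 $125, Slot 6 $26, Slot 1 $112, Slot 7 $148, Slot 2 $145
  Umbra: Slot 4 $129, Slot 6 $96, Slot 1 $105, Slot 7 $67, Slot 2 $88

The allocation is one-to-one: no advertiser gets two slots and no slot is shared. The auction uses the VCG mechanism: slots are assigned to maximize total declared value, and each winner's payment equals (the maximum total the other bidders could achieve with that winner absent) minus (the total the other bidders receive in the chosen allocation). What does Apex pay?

Efficient allocation: Juno→Slot 6 ($120), Delta→Slot 7 ($143), Apex→Slot 4 ($147), Nimbus→Slot 2 ($145), Umbra→Slot 1 ($105); total welfare W = $660.
Apex receives Slot 4 at value $147, so the others get W − 147 = $513.
Without Apex: best allocation of the remaining 4 bidders over all 5 slots is Juno→Slot 6 ($120), Delta→Slot 7 ($143), Nimbus→Slot 2 ($145), Umbra→Slot 4 ($129), total $537.
VCG payment = (others' best without Apex) − (others' welfare with Apex) = 537 − 513 = $24.

Apex pays $24.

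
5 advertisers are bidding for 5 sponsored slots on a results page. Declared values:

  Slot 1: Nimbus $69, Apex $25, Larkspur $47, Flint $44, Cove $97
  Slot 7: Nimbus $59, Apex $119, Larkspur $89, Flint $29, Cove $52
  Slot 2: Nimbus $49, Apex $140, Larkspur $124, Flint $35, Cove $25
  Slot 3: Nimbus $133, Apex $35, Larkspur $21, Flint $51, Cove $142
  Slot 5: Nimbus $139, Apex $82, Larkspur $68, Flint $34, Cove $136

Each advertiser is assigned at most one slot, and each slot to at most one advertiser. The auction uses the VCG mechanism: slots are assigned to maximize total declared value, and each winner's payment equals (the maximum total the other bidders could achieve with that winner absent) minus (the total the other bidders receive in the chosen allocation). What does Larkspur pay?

Larkspur pays $21.

Efficient allocation: Nimbus→Slot 5 ($139), Apex→Slot 7 ($119), Larkspur→Slot 2 ($124), Flint→Slot 1 ($44), Cove→Slot 3 ($142); total welfare W = $568.
Larkspur receives Slot 2 at value $124, so the others get W − 124 = $444.
Without Larkspur: best allocation of the remaining 4 bidders over all 5 slots is Nimbus→Slot 5 ($139), Apex→Slot 2 ($140), Flint→Slot 1 ($44), Cove→Slot 3 ($142), total $465.
VCG payment = (others' best without Larkspur) − (others' welfare with Larkspur) = 465 − 444 = $21.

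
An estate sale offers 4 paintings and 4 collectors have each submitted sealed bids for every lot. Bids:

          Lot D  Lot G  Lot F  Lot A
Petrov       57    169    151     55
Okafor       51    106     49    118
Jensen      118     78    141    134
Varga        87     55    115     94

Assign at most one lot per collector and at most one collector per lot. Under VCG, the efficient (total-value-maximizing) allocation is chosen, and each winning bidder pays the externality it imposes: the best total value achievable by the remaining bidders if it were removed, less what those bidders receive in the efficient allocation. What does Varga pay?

Efficient allocation: Petrov→Lot G ($169), Okafor→Lot A ($118), Jensen→Lot D ($118), Varga→Lot F ($115); total welfare W = $520.
Varga receives Lot F at value $115, so the others get W − 115 = $405.
Without Varga: best allocation of the remaining 3 bidders over all 4 lots is Petrov→Lot G ($169), Okafor→Lot A ($118), Jensen→Lot F ($141), total $428.
VCG payment = (others' best without Varga) − (others' welfare with Varga) = 428 − 405 = $23.

Varga pays $23.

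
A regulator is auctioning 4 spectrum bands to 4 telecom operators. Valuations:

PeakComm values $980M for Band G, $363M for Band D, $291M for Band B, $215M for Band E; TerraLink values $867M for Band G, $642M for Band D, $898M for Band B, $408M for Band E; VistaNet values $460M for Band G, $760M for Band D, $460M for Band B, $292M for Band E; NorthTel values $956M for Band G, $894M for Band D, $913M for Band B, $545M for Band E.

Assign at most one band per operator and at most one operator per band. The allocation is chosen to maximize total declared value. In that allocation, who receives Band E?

NorthTel receives Band E.

Treat this as an assignment problem: match each operator to one band.
Optimal: PeakComm→Band G ($980M), TerraLink→Band B ($898M), VistaNet→Band D ($760M), NorthTel→Band E ($545M) — total 980+898+760+545 = $3183M.
Column-greedy (each band in turn goes to its best remaining operator) gives $3064M, worse by 119.
NorthTel's own top band is Band G ($956M), but forcing NorthTel→Band G and reassigning the rest optimally gives only $2829M — worse by 354.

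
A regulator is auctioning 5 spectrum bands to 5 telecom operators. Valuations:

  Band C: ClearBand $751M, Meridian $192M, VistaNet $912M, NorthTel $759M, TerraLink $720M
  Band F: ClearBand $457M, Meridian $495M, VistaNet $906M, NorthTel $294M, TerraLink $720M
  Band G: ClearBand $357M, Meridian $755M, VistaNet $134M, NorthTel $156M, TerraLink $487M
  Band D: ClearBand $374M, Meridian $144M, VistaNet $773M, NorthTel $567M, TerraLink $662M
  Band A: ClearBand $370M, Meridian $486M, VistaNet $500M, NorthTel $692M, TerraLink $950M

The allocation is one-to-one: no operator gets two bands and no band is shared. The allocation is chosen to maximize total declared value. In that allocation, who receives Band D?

Optimal: ClearBand→Band C ($751M), Meridian→Band G ($755M), VistaNet→Band F ($906M), NorthTel→Band D ($567M), TerraLink→Band A ($950M) — total 751+755+906+567+950 = $3929M.
Column-greedy (each band in turn goes to its best remaining operator) gives $3324M, worse by 605.
Next-best assignment: ClearBand→Band C, Meridian→Band G, VistaNet→Band F, NorthTel→Band A, TerraLink→Band D = $3766M.
Every other assignment is strictly worse.
NorthTel's own top band is Band C ($759M), but forcing NorthTel→Band C and reassigning the rest optimally gives only $3744M — worse by 185.

NorthTel receives Band D.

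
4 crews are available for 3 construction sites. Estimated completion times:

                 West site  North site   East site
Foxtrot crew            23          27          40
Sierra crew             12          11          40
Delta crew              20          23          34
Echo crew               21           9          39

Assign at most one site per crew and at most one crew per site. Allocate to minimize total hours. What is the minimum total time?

Optimal: Sierra crew→West site (12 hours), Echo crew→North site (9 hours), Delta crew→East site (34 hours) — total 12+9+34 = 55 hours.
Row-greedy (each crew in turn takes its cheapest remaining site) gives 68 hours, worse by 13.
Next-best assignment: Sierra crew→West site, Echo crew→North site, Foxtrot crew→East site = 61 hours.

Minimum total: 55 hours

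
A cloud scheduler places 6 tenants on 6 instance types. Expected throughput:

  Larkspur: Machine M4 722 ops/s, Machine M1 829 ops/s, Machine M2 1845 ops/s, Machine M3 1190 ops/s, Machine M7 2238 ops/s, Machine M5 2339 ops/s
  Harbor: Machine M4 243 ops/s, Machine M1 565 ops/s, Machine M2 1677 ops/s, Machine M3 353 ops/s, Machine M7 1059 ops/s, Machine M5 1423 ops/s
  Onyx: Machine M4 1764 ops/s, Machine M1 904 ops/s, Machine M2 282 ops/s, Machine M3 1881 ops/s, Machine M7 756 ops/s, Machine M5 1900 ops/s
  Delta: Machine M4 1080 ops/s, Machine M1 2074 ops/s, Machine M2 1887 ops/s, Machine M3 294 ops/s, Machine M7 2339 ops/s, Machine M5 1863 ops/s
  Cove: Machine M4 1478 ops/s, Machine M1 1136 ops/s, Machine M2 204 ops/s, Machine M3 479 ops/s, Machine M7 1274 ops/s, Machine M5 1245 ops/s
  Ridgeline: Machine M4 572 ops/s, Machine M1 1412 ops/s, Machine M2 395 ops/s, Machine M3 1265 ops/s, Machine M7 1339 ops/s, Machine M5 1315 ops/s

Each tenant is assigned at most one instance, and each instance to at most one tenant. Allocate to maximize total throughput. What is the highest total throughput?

Optimal: Larkspur→Machine M5 (2339 ops/s), Harbor→Machine M2 (1677 ops/s), Onyx→Machine M3 (1881 ops/s), Delta→Machine M7 (2339 ops/s), Cove→Machine M4 (1478 ops/s), Ridgeline→Machine M1 (1412 ops/s) — total 2339+1677+1881+2339+1478+1412 = 11126 ops/s.
Column-greedy (each instance in turn goes to its best remaining tenant) gives 9645 ops/s, worse by 1481.
Next-best assignment: Larkspur→Machine M5, Harbor→Machine M2, Onyx→Machine M3, Delta→Machine M1, Cove→Machine M4, Ridgeline→Machine M7 = 10788 ops/s.
Swapping Onyx↔Ridgeline (Onyx→Machine M1 904 ops/s, Ridgeline→Machine M3 1265 ops/s) loses 1124.
Every other assignment is strictly worse.

Max total: 11126 ops/s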